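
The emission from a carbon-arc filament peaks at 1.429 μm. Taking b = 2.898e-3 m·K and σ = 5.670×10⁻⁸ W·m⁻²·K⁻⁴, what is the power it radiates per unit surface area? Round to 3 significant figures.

I ≈ 9.59×10⁵ W/m²

Wien's law: T = b/λ_max = 2.898×10⁻³/1.429×10⁻⁶ = 2027.99 K.
Then I = σT⁴ = 5.670×10⁻⁸×(2027.99)⁴ = 9.59×10⁵ W/m².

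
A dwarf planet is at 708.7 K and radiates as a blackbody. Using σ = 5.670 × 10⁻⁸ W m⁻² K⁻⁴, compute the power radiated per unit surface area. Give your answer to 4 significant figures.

Stefan–Boltzmann: I = σT⁴ = 5.670×10⁻⁸ × (708.7)⁴ = 1.430×10⁴ W/m².

I ≈ 1.430×10⁴ W/m²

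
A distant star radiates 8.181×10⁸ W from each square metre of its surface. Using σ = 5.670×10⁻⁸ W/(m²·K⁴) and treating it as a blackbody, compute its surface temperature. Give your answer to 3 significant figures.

I = σT⁴, so T = (I/σ)^(1/4) = (8.181×10⁸/(5.670×10⁻⁸))^(1/4) = 1.10×10⁴ K.

T ≈ 1.10×10⁴ K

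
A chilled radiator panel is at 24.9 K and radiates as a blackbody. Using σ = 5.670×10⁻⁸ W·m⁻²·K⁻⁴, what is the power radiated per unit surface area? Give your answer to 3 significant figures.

I ≈ 0.0218 W/m²

Stefan–Boltzmann: I = σT⁴ = 5.670×10⁻⁸ × (24.9)⁴ = 0.0218 W/m².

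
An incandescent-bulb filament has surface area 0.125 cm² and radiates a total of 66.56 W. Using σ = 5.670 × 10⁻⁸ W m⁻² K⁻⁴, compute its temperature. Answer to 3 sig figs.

Area A = 0.125 cm² = 1.25×10⁻⁵ m².
P = σAT⁴ ⇒ T = (P/(σA))^(1/4) = (66.56/(5.670×10⁻⁸×1.25×10⁻⁵))^(1/4) = 3.11×10³ K.

T ≈ 3.11×10³ K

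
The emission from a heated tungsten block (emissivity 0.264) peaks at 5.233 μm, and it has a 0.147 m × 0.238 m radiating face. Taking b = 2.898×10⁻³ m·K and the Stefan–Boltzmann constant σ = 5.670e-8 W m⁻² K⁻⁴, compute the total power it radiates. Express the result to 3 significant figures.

Wien's law: T = b/λ_max = 2.898×10⁻³/5.233×10⁻⁶ = 553.793 K.
Area A = 0.147 × 0.238 = 0.034986 m².
Then P = εσAT⁴ = 0.264×5.670×10⁻⁸×0.034986×(553.793)⁴ = 49.3 W.

P ≈ 49.3 W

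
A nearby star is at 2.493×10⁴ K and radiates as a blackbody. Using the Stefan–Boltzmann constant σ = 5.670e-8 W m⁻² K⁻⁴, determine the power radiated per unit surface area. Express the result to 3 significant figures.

Stefan–Boltzmann: I = σT⁴ = 5.670×10⁻⁸ × (2.493×10⁴)⁴ = 2.19×10¹⁰ W/m².

I ≈ 2.19×10¹⁰ W/m²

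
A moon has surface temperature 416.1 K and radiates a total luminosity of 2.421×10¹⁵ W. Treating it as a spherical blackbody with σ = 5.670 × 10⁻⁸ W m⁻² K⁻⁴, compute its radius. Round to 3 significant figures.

L = 4πR²σT⁴ ⇒ R = √(L/(4πσT⁴)).
σT⁴ = 1699.71 W/m², so R = √(2.421×10¹⁵/(4π×1699.71)) = 3.37×10⁵ m.

R ≈ 3.37×10⁵ m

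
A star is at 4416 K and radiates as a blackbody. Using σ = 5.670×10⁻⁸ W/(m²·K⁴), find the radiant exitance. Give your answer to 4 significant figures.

I ≈ 2.156×10⁷ W/m²

Stefan–Boltzmann: I = σT⁴ = 5.670×10⁻⁸ × (4416)⁴ = 2.156×10⁷ W/m².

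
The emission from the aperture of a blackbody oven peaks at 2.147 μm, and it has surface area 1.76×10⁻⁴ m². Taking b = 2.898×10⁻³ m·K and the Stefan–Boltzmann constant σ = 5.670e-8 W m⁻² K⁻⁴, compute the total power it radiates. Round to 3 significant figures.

P ≈ 33.1 W

Wien's law: T = b/λ_max = 2.898×10⁻³/2.147×10⁻⁶ = 1349.79 K.
Area A = 1.76×10⁻⁴ m².
Then P = σAT⁴ = 5.670×10⁻⁸×1.76×10⁻⁴×(1349.79)⁴ = 33.1 W.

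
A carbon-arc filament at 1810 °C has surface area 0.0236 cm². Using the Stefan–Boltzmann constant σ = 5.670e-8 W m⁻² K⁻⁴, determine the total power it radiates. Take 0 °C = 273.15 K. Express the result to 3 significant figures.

P ≈ 2.52 W

T = 1810 °C + 273.15 = 2083.15 K.
Area A = 0.0236 cm² = 2.36×10⁻⁶ m².
P = σAT⁴ = 5.670×10⁻⁸ × 2.36×10⁻⁶ × (2083.15)⁴ = 2.52 W.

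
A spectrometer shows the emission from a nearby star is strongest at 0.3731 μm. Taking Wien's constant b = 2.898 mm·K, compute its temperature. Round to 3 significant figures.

T ≈ 7.77×10³ K

Wien's law gives T = b/λ_max = (2.898×10⁻³ m·K)/(3.731×10⁻⁷ m) = 7.77×10³ K.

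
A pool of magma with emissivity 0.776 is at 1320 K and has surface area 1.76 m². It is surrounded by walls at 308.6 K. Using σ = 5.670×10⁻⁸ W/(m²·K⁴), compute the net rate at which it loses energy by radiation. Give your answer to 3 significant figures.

Net loss ≈ 2.34×10⁵ W

Area A = 1.76 m².
Net radiated power P_net = εσA(T⁴ − T₀⁴) = 0.776×5.670×10⁻⁸×1.76×(1320⁴ − 308.6⁴).
T⁴ − T₀⁴ = 3.03596×10¹² − 9.06951×10⁹ = 3.02689×10¹² K⁴, so P_net = 2.34×10⁵ W.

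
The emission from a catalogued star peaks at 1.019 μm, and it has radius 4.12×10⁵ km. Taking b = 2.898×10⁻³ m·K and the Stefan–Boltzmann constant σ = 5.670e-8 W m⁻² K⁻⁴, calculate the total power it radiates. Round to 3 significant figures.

P ≈ 7.91×10²⁴ W

Wien's law: T = b/λ_max = 2.898×10⁻³/1.019×10⁻⁶ = 2843.96 K.
Surface area A = 4πR² = 4π(4.12×10⁸ m)² = 2.13307×10¹⁸ m².
Then P = σAT⁴ = 5.670×10⁻⁸×2.13307×10¹⁸×(2843.96)⁴ = 7.91×10²⁴ W.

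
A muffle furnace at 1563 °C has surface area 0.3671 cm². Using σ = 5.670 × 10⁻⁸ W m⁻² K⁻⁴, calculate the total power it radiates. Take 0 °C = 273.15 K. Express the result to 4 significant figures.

T = 1563 °C + 273.15 = 1836.15 K.
Area A = 0.3671 cm² = 3.671×10⁻⁵ m².
P = σAT⁴ = 5.670×10⁻⁸ × 3.671×10⁻⁵ × (1836.15)⁴ = 23.66 W.

P ≈ 23.66 W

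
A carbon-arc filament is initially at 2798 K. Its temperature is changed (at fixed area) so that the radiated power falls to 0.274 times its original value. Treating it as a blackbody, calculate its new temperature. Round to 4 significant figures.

T₂ ≈ 2024 K

P ∝ T⁴, so T₂/T₁ = (P₂/P₁)^(1/4) = (0.274)^(1/4) = 0.723499.
T₂ = 2798 × 0.723499 = 2024 K.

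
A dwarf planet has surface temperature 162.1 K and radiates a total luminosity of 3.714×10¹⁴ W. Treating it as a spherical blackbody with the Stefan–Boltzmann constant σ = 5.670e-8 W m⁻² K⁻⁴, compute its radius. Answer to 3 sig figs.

L = 4πR²σT⁴ ⇒ R = √(L/(4πσT⁴)).
σT⁴ = 39.1485 W/m², so R = √(3.714×10¹⁴/(4π×39.1485)) = 8.69×10⁵ m.

R ≈ 8.69×10⁵ m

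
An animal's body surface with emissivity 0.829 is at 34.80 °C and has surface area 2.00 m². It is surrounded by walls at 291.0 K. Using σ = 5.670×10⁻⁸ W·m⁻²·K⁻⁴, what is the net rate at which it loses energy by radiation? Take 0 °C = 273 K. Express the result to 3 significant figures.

Net loss ≈ 170 W

T = 34.80 °C + 273 = 307.80 K.
Area A = 2.00 m².
Net radiated power P_net = εσA(T⁴ − T₀⁴) = 0.829×5.670×10⁻⁸×2.00×(307.80⁴ − 291.0⁴).
T⁴ − T₀⁴ = 8.97583×10⁹ − 7.17087×10⁹ = 1.80496×10⁹ K⁴, so P_net = 170 W.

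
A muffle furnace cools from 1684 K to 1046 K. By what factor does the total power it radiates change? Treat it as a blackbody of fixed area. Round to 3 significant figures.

P ∝ T⁴, so P₂/P₁ = (T₂/T₁)⁴ = (1046/1684)⁴ = (0.621140)⁴ = 0.149.

P₂/P₁ ≈ 0.149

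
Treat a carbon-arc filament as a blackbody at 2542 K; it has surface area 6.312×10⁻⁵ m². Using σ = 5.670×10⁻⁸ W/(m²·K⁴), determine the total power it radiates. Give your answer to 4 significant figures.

P ≈ 149.4 W

Area A = 6.312×10⁻⁵ m².
P = σAT⁴ = 5.670×10⁻⁸ × 6.312×10⁻⁵ × (2542)⁴ = 149.4 W.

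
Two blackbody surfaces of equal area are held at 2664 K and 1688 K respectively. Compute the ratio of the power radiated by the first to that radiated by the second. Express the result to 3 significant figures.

P₁/P₂ ≈ 6.20

With equal areas, P₁/P₂ = (T₁/T₂)⁴ = (2664/1688)⁴ = 6.20.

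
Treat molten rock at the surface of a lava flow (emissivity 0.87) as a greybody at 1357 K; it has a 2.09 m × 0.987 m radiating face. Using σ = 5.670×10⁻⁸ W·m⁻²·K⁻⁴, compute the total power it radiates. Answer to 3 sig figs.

P ≈ 3.45×10⁵ W

Area A = 2.09 × 0.987 = 2.06283 m².
P = εσAT⁴ = 0.87 × 5.670×10⁻⁸ × 2.06283 × (1357)⁴ = 3.45×10⁵ W.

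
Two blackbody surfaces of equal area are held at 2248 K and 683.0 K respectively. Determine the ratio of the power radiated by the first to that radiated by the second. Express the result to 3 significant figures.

With equal areas, P₁/P₂ = (T₁/T₂)⁴ = (2248/683.0)⁴ = 117.

P₁/P₂ ≈ 117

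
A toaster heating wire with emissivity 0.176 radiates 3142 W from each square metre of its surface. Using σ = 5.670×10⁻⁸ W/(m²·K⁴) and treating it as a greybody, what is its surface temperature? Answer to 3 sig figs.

T ≈ 749 K

I = εσT⁴, so T = (I/εσ)^(1/4) = (3142/(0.176×5.670×10⁻⁸))^(1/4) = 749 K.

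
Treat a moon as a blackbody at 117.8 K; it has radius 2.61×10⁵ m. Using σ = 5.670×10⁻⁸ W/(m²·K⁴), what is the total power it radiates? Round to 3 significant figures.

P ≈ 9.35×10¹² W

Surface area A = 4πR² = 4π(2.61×10⁵ m)² = 8.56034×10¹¹ m².
P = σAT⁴ = 5.670×10⁻⁸ × 8.56034×10¹¹ × (117.8)⁴ = 9.35×10¹² W.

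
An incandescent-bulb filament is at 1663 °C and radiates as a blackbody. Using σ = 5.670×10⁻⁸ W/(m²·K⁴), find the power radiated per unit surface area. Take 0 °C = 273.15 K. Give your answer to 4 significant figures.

T = 1663 °C + 273.15 = 1936.15 K.
Stefan–Boltzmann: I = σT⁴ = 5.670×10⁻⁸ × (1936.15)⁴ = 7.968×10⁵ W/m².

I ≈ 7.968×10⁵ W/m²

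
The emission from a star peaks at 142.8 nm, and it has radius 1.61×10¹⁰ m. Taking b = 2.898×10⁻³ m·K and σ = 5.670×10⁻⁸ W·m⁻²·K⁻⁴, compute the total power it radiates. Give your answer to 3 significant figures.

P ≈ 3.13×10³¹ W

Wien's law: T = b/λ_max = 2.898×10⁻³/1.428×10⁻⁷ = 20294.1 K.
Surface area A = 4πR² = 4π(1.61×10¹⁰ m)² = 3.25733×10²¹ m².
Then P = σAT⁴ = 5.670×10⁻⁸×3.25733×10²¹×(20294.1)⁴ = 3.13×10³¹ W.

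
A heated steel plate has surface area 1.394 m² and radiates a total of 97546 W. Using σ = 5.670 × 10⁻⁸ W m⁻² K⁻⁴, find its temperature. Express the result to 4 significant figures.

Area A = 1.394 m².
P = σAT⁴ ⇒ T = (P/(σA))^(1/4) = (97546/(5.670×10⁻⁸×1.394))^(1/4) = 1054 K.

T ≈ 1054 K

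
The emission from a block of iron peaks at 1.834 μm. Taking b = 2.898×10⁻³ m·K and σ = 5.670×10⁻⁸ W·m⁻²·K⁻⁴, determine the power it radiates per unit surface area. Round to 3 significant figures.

Wien's law: T = b/λ_max = 2.898×10⁻³/1.834×10⁻⁶ = 1580.15 K.
Then I = σT⁴ = 5.670×10⁻⁸×(1580.15)⁴ = 3.53×10⁵ W/m².

I ≈ 3.53×10⁵ W/m²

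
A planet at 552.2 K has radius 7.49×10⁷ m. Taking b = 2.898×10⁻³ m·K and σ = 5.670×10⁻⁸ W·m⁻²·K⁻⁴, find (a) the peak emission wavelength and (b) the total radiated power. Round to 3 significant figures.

(a) λ_max = b/T = 2.898×10⁻³/552.2 = 5.248×10⁻⁶ m = 5.25 μm.
Surface area A = 4πR² = 4π(7.49×10⁷ m)² = 7.04975×10¹⁶ m².
(b) P = σAT⁴ = 5.670×10⁻⁸×7.04975×10¹⁶×(552.2)⁴ = 3.72×10²⁰ W.

λ_max ≈ 5.25 μm; P ≈ 3.72×10²⁰ W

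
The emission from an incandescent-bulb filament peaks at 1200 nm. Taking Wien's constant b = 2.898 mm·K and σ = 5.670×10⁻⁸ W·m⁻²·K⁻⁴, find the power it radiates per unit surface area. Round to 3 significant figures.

Wien's law: T = b/λ_max = 2.898×10⁻³/1.200×10⁻⁶ = 2415.00 K.
Then I = σT⁴ = 5.670×10⁻⁸×(2415.00)⁴ = 1.93×10⁶ W/m².

I ≈ 1.93×10⁶ W/m²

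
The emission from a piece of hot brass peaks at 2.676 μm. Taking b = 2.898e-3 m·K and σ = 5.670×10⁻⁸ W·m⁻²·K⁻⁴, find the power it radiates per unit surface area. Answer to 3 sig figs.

I ≈ 7.80×10⁴ W/m²

Wien's law: T = b/λ_max = 2.898×10⁻³/2.676×10⁻⁶ = 1082.96 K.
Then I = σT⁴ = 5.670×10⁻⁸×(1082.96)⁴ = 7.80×10⁴ W/m².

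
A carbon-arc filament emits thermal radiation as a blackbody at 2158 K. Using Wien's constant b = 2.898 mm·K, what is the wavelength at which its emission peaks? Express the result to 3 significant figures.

Wien's displacement law: λ_max = b/T = (2.898×10⁻³ m·K)/(2158 K) = 1.343×10⁻⁶ m.
That is 1.34 μm, in the infrared range.

λ_max ≈ 1.34 μm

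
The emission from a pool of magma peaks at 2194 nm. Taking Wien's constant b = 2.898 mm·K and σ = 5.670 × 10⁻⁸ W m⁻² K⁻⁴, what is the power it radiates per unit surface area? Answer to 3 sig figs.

I ≈ 1.73×10⁵ W/m²

Wien's law: T = b/λ_max = 2.898×10⁻³/2.194×10⁻⁶ = 1320.88 K.
Then I = σT⁴ = 5.670×10⁻⁸×(1320.88)⁴ = 1.73×10⁵ W/m².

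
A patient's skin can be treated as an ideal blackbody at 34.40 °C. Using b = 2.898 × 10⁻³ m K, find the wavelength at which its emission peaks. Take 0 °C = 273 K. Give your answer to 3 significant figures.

λ_max ≈ 9.43 μm

T = 34.40 °C + 273 = 307.40 K.
Wien's displacement law: λ_max = b/T = (2.898×10⁻³ m·K)/(307.40 K) = 9.427×10⁻⁶ m.
That is 9.43 μm, in the infrared range.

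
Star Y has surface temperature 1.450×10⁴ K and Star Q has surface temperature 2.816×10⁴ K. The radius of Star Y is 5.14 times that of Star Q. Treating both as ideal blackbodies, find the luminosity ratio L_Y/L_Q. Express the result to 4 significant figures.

L_Y/L_Q ≈ 1.857

L ∝ R²T⁴, so L_Y/L_Q = (R_Y/R_Q)²(T_Y/T_Q)⁴ = (5.14)² × (1.450×10⁴/2.816×10⁴)⁴ = 26.4196 × 0.0702977 = 1.857.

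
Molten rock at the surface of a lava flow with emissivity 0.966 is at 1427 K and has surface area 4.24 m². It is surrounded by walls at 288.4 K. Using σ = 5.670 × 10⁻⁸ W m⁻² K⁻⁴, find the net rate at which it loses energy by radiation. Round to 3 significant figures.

Net loss ≈ 9.61×10⁵ W

Area A = 4.24 m².
Net radiated power P_net = εσA(T⁴ − T₀⁴) = 0.966×5.670×10⁻⁸×4.24×(1427⁴ − 288.4⁴).
T⁴ − T₀⁴ = 4.14664×10¹² − 6.91801×10⁹ = 4.13972×10¹² K⁴, so P_net = 9.61×10⁵ W.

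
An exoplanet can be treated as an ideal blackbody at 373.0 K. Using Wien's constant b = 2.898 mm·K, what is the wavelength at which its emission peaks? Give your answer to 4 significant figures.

λ_max ≈ 7.769 μm

Wien's displacement law: λ_max = b/T = (2.898×10⁻³ m·K)/(373.0 K) = 7.7694×10⁻⁶ m.
That is 7.769 μm, in the infrared range.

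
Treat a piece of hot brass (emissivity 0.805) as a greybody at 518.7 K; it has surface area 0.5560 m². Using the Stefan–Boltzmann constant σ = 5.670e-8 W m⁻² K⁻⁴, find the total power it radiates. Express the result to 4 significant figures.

P ≈ 1837 W

Area A = 0.5560 m².
P = εσAT⁴ = 0.805 × 5.670×10⁻⁸ × 0.5560 × (518.7)⁴ = 1837 W.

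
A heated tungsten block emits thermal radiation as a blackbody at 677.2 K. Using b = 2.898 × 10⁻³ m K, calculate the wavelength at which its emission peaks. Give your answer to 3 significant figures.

Wien's displacement law: λ_max = b/T = (2.898×10⁻³ m·K)/(677.2 K) = 4.279×10⁻⁶ m.
That is 4.28 μm, in the infrared range.

λ_max ≈ 4.28 μm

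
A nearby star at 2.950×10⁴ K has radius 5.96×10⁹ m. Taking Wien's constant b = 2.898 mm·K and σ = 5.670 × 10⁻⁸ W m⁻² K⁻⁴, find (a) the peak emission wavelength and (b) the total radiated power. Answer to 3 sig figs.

λ_max ≈ 98.2 nm; P ≈ 1.92×10³¹ W

(a) λ_max = b/T = 2.898×10⁻³/2.950×10⁴ = 9.824×10⁻⁸ m = 98.2 nm.
Surface area A = 4πR² = 4π(5.96×10⁹ m)² = 4.46378×10²⁰ m².
(b) P = σAT⁴ = 5.670×10⁻⁸×4.46378×10²⁰×(2.950×10⁴)⁴ = 1.92×10³¹ W.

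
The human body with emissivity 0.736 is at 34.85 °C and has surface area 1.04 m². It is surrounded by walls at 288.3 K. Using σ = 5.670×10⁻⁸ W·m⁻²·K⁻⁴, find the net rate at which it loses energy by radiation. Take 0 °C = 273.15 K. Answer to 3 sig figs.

Net loss ≈ 90.7 W

T = 34.85 °C + 273.15 = 308.00 K.
Area A = 1.04 m².
Net radiated power P_net = εσA(T⁴ − T₀⁴) = 0.736×5.670×10⁻⁸×1.04×(308.00⁴ − 288.3⁴).
T⁴ − T₀⁴ = 8.99918×10⁹ − 6.90842×10⁹ = 2.09076×10⁹ K⁴, so P_net = 90.7 W.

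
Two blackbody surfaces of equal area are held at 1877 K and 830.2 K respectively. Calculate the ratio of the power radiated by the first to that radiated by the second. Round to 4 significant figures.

With equal areas, P₁/P₂ = (T₁/T₂)⁴ = (1877/830.2)⁴ = 26.13.

P₁/P₂ ≈ 26.13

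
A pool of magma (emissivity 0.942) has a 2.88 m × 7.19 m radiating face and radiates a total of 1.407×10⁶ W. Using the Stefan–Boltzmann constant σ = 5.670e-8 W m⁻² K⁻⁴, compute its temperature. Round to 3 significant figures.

Area A = 2.88 × 7.19 = 20.7072 m².
P = εσAT⁴ ⇒ T = (P/(εσA))^(1/4) = (1.407×10⁶/(0.942×5.670×10⁻⁸×20.7072))^(1/4) = 1.06×10³ K.

T ≈ 1.06×10³ K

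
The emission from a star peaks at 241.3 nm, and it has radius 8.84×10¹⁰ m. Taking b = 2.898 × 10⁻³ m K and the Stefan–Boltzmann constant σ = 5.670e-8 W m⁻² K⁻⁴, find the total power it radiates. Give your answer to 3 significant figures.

P ≈ 1.16×10³² W

Wien's law: T = b/λ_max = 2.898×10⁻³/2.413×10⁻⁷ = 12009.9 K.
Surface area A = 4πR² = 4π(8.84×10¹⁰ m)² = 9.82007×10²² m².
Then P = σAT⁴ = 5.670×10⁻⁸×9.82007×10²²×(12009.9)⁴ = 1.16×10³² W.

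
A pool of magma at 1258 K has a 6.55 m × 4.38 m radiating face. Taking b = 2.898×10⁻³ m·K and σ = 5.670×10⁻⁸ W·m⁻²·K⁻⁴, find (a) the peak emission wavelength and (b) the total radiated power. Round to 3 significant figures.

(a) λ_max = b/T = 2.898×10⁻³/1258 = 2.304×10⁻⁶ m = 2.30 μm.
Area A = 6.55 × 4.38 = 28.689 m².
(b) P = σAT⁴ = 5.670×10⁻⁸×28.689×(1258)⁴ = 4.07×10⁶ W.

λ_max ≈ 2.30 μm; P ≈ 4.07×10⁶ W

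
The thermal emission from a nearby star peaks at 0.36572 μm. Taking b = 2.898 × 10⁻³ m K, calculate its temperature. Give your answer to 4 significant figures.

Wien's law gives T = b/λ_max = (2.898×10⁻³ m·K)/(3.6572×10⁻⁷ m) = 7924 K.

T ≈ 7924 K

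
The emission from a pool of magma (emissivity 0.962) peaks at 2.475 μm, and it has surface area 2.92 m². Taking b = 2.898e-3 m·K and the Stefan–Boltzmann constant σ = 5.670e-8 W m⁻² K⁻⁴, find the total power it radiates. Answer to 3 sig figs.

Wien's law: T = b/λ_max = 2.898×10⁻³/2.475×10⁻⁶ = 1170.91 K.
Area A = 2.92 m².
Then P = εσAT⁴ = 0.962×5.670×10⁻⁸×2.92×(1170.91)⁴ = 2.99×10⁵ W.

P ≈ 2.99×10⁵ W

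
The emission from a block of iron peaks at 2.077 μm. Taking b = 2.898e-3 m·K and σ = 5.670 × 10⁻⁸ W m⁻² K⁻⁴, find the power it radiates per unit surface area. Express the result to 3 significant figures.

Wien's law: T = b/λ_max = 2.898×10⁻³/2.077×10⁻⁶ = 1395.28 K.
Then I = σT⁴ = 5.670×10⁻⁸×(1395.28)⁴ = 2.15×10⁵ W/m².

I ≈ 2.15×10⁵ W/m²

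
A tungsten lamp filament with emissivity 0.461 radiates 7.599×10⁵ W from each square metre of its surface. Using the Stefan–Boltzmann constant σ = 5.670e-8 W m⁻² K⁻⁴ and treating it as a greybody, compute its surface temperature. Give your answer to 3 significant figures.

T ≈ 2.32×10³ K

I = εσT⁴, so T = (I/εσ)^(1/4) = (7.599×10⁵/(0.461×5.670×10⁻⁸))^(1/4) = 2.32×10³ K.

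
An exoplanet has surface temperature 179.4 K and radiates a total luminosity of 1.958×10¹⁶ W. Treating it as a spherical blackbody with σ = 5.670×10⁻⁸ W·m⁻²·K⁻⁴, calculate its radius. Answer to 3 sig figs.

L = 4πR²σT⁴ ⇒ R = √(L/(4πσT⁴)).
σT⁴ = 58.7317 W/m², so R = √(1.958×10¹⁶/(4π×58.7317)) = 5.15×10⁶ m.

R ≈ 5.15×10⁶ m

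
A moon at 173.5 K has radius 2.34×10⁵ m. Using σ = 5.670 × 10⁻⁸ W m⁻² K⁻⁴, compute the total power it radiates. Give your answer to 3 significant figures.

Surface area A = 4πR² = 4π(2.34×10⁵ m)² = 6.88084×10¹¹ m².
P = σAT⁴ = 5.670×10⁻⁸ × 6.88084×10¹¹ × (173.5)⁴ = 3.54×10¹³ W.

P ≈ 3.54×10¹³ W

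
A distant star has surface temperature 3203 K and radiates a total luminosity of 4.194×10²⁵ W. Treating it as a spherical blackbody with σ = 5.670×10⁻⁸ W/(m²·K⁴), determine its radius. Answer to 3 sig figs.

L = 4πR²σT⁴ ⇒ R = √(L/(4πσT⁴)).
σT⁴ = 5.96775×10⁶ W/m², so R = √(4.194×10²⁵/(4π×5.96775×10⁶)) = 7.48×10⁸ m.

R ≈ 7.48×10⁸ m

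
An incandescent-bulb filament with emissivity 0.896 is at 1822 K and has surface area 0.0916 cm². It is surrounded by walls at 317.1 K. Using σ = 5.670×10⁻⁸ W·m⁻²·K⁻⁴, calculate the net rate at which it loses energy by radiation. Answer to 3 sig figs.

Net loss ≈ 5.12 W

Area A = 0.0916 cm² = 9.16×10⁻⁶ m².
Net radiated power P_net = εσA(T⁴ − T₀⁴) = 0.896×5.670×10⁻⁸×9.16×10⁻⁶×(1822⁴ − 317.1⁴).
T⁴ − T₀⁴ = 1.10203×10¹³ − 1.01108×10¹⁰ = 1.10102×10¹³ K⁴, so P_net = 5.12 W.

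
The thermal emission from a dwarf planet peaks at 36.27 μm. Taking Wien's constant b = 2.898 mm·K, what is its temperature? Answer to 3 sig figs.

Wien's law gives T = b/λ_max = (2.898×10⁻³ m·K)/(3.627×10⁻⁵ m) = 79.9 K.

T ≈ 79.9 K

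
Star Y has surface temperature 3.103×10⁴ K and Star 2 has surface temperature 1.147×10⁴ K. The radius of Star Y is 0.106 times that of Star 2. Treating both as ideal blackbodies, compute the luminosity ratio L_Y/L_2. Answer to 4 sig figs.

L ∝ R²T⁴, so L_Y/L_2 = (R_Y/R_2)²(T_Y/T_2)⁴ = (0.106)² × (3.103×10⁴/1.147×10⁴)⁴ = 0.011236 × 53.5641 = 0.6018.

L_Y/L_2 ≈ 0.6018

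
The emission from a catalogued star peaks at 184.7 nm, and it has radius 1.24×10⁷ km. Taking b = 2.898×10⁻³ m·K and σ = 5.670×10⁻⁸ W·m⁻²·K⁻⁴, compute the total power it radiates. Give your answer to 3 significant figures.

P ≈ 6.64×10³⁰ W

Wien's law: T = b/λ_max = 2.898×10⁻³/1.847×10⁻⁷ = 15690.3 K.
Surface area A = 4πR² = 4π(1.24×10¹⁰ m)² = 1.93221×10²¹ m².
Then P = σAT⁴ = 5.670×10⁻⁸×1.93221×10²¹×(15690.3)⁴ = 6.64×10³⁰ W.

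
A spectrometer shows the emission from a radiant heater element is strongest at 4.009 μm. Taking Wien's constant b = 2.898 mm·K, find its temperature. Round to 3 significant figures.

Wien's law gives T = b/λ_max = (2.898×10⁻³ m·K)/(4.009×10⁻⁶ m) = 723 K.

T ≈ 723 K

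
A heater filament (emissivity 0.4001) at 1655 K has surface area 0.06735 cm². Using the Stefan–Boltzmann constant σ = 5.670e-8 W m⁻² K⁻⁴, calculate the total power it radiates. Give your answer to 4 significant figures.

Area A = 0.06735 cm² = 6.735×10⁻⁶ m².
P = εσAT⁴ = 0.4001 × 5.670×10⁻⁸ × 6.735×10⁻⁶ × (1655)⁴ = 1.146 W.

P ≈ 1.146 W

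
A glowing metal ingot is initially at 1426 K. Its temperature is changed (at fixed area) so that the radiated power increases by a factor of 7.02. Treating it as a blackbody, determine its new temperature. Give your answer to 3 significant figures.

T₂ ≈ 2.32×10³ K

P ∝ T⁴, so T₂/T₁ = (P₂/P₁)^(1/4) = (7.02)^(1/4) = 1.62774.
T₂ = 1426 × 1.62774 = 2.32×10³ K.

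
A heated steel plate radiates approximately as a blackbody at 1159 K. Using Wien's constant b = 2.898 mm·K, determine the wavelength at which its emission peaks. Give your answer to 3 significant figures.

λ_max ≈ 2.50×10³ nm

Wien's displacement law: λ_max = b/T = (2.898×10⁻³ m·K)/(1159 K) = 2.500×10⁻⁶ m.
That is 2.50×10³ nm, in the infrared range.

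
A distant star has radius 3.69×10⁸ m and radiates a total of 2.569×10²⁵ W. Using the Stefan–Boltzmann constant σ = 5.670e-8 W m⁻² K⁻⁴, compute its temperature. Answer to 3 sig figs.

T ≈ 4.03×10³ K

Surface area A = 4πR² = 4π(3.69×10⁸ m)² = 1.71105×10¹⁸ m².
P = σAT⁴ ⇒ T = (P/(σA))^(1/4) = (2.569×10²⁵/(5.670×10⁻⁸×1.71105×10¹⁸))^(1/4) = 4.03×10³ K.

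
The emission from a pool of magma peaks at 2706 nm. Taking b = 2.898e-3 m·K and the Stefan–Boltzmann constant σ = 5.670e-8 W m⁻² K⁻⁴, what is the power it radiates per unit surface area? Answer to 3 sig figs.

I ≈ 7.46×10⁴ W/m²

Wien's law: T = b/λ_max = 2.898×10⁻³/2.706×10⁻⁶ = 1070.95 K.
Then I = σT⁴ = 5.670×10⁻⁸×(1070.95)⁴ = 7.46×10⁴ W/m².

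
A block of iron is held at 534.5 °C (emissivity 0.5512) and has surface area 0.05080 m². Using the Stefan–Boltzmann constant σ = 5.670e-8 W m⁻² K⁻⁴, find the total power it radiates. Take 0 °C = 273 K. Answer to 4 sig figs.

T = 534.5 °C + 273 = 807.5 K.
Area A = 0.05080 m².
P = εσAT⁴ = 0.5512 × 5.670×10⁻⁸ × 0.05080 × (807.5)⁴ = 675.0 W.

P ≈ 675.0 W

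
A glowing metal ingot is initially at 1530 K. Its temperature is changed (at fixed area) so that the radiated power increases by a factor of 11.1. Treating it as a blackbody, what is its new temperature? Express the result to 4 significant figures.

P ∝ T⁴, so T₂/T₁ = (P₂/P₁)^(1/4) = (11.1)^(1/4) = 1.82529.
T₂ = 1530 × 1.82529 = 2793 K.

T₂ ≈ 2793 K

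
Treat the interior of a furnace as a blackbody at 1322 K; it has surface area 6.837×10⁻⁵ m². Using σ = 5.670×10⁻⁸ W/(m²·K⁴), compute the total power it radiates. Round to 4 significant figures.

Area A = 6.837×10⁻⁵ m².
P = σAT⁴ = 5.670×10⁻⁸ × 6.837×10⁻⁵ × (1322)⁴ = 11.84 W.

P ≈ 11.84 W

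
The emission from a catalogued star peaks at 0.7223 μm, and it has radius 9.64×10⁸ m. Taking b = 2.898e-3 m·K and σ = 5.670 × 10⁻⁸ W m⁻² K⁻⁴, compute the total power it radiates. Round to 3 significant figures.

P ≈ 1.72×10²⁶ W

Wien's law: T = b/λ_max = 2.898×10⁻³/7.223×10⁻⁷ = 4012.18 K.
Surface area A = 4πR² = 4π(9.64×10⁸ m)² = 1.16779×10¹⁹ m².
Then P = σAT⁴ = 5.670×10⁻⁸×1.16779×10¹⁹×(4012.18)⁴ = 1.72×10²⁶ W.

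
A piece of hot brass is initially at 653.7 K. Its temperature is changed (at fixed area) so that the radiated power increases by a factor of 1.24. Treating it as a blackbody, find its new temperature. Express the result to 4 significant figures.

P ∝ T⁴, so T₂/T₁ = (P₂/P₁)^(1/4) = (1.24)^(1/4) = 1.05525.
T₂ = 653.7 × 1.05525 = 689.8 K.

T₂ ≈ 689.8 K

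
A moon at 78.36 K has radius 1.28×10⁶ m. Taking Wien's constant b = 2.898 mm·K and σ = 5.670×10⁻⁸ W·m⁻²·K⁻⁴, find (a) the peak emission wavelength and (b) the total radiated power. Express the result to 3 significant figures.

λ_max ≈ 37.0 μm; P ≈ 4.40×10¹³ W

(a) λ_max = b/T = 2.898×10⁻³/78.36 = 3.698×10⁻⁵ m = 37.0 μm.
Surface area A = 4πR² = 4π(1.28×10⁶ m)² = 2.05887×10¹³ m².
(b) P = σAT⁴ = 5.670×10⁻⁸×2.05887×10¹³×(78.36)⁴ = 4.40×10¹³ W.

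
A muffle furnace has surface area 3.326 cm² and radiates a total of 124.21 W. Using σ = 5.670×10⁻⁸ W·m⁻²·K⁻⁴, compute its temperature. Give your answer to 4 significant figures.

Area A = 3.326 cm² = 3.326×10⁻⁴ m².
P = σAT⁴ ⇒ T = (P/(σA))^(1/4) = (124.21/(5.670×10⁻⁸×3.326×10⁻⁴))^(1/4) = 1602 K.

T ≈ 1602 K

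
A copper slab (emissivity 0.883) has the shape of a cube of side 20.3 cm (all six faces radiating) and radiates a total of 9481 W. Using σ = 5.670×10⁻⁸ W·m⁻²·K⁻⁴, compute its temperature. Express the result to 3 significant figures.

Area A = 6s² = 6×(0.203 m)² = 0.247254 m².
P = εσAT⁴ ⇒ T = (P/(εσA))^(1/4) = (9481/(0.883×5.670×10⁻⁸×0.247254))^(1/4) = 935 K.

T ≈ 935 K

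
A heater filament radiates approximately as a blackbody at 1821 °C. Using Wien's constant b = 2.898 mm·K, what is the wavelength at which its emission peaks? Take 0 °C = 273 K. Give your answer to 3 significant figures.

λ_max ≈ 1.38 μm

T = 1821 °C + 273 = 2094 K.
Wien's displacement law: λ_max = b/T = (2.898×10⁻³ m·K)/(2094 K) = 1.384×10⁻⁶ m.
That is 1.38 μm, in the infrared range.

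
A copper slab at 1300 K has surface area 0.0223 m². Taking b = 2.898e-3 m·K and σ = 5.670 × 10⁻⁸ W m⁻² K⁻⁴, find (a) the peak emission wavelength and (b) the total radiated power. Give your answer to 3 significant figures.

(a) λ_max = b/T = 2.898×10⁻³/1300 = 2.229×10⁻⁶ m = 2.23×10³ nm.
Area A = 0.0223 m².
(b) P = σAT⁴ = 5.670×10⁻⁸×0.0223×(1300)⁴ = 3.61×10³ W.

λ_max ≈ 2.23×10³ nm; P ≈ 3.61×10³ W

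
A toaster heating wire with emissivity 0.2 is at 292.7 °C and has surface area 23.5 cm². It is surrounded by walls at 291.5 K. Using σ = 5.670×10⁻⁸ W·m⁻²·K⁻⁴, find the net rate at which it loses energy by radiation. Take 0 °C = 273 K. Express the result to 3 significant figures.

Net loss ≈ 2.54 W

T = 292.7 °C + 273 = 565.7 K.
Area A = 23.5 cm² = 2.35×10⁻³ m².
Net radiated power P_net = εσA(T⁴ − T₀⁴) = 0.2×5.670×10⁻⁸×2.35×10⁻³×(565.7⁴ − 291.5⁴).
T⁴ − T₀⁴ = 1.02411×10¹¹ − 7.22028×10⁹ = 9.51907×10¹⁰ K⁴, so P_net = 2.54 W.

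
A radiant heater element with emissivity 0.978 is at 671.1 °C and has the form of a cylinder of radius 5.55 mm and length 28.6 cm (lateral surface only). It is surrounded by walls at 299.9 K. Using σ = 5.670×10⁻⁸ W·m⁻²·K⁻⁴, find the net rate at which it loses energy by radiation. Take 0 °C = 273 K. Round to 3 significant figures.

T = 671.1 °C + 273 = 944.1 K.
Lateral area A = 2πrL = 2π×5.55×10⁻³×0.286 = 9.97330×10⁻³ m².
Net radiated power P_net = εσA(T⁴ − T₀⁴) = 0.978×5.670×10⁻⁸×9.97330×10⁻³×(944.1⁴ − 299.9⁴).
T⁴ − T₀⁴ = 7.94460×10¹¹ − 8.08921×10⁹ = 7.86371×10¹¹ K⁴, so P_net = 435 W.

Net loss ≈ 435 W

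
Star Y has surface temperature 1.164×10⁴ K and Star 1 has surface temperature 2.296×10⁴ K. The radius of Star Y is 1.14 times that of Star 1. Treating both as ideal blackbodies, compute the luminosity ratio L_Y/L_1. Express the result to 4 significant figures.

L ∝ R²T⁴, so L_Y/L_1 = (R_Y/R_1)²(T_Y/T_1)⁴ = (1.14)² × (1.164×10⁴/2.296×10⁴)⁴ = 1.2996 × 0.0660578 = 0.08585.

L_Y/L_1 ≈ 0.08585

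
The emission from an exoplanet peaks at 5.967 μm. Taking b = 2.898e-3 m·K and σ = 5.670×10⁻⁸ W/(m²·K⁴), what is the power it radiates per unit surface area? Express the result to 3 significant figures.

I ≈ 3.15×10³ W/m²

Wien's law: T = b/λ_max = 2.898×10⁻³/5.967×10⁻⁶ = 485.671 K.
Then I = σT⁴ = 5.670×10⁻⁸×(485.671)⁴ = 3.15×10³ W/m².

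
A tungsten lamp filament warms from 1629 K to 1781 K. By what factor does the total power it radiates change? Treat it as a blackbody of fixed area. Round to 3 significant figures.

P₂/P₁ ≈ 1.43

P ∝ T⁴, so P₂/P₁ = (T₂/T₁)⁴ = (1781/1629)⁴ = (1.09331)⁴ = 1.43.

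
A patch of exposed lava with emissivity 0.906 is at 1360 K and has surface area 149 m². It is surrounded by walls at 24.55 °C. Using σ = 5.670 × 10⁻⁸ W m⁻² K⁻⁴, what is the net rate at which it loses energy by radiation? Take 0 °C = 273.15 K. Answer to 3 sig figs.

Net loss ≈ 2.61×10⁷ W

Surroundings: T = 24.55 °C + 273.15 = 297.70 K.
Area A = 149 m².
Net radiated power P_net = εσA(T⁴ − T₀⁴) = 0.906×5.670×10⁻⁸×149×(1360⁴ − 297.70⁴).
T⁴ − T₀⁴ = 3.42102×10¹² − 7.85444×10⁹ = 3.41317×10¹² K⁴, so P_net = 2.61×10⁷ W.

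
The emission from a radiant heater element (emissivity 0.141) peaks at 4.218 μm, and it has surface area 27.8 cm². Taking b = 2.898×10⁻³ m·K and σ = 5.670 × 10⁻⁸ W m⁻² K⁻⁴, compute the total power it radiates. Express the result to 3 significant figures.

Wien's law: T = b/λ_max = 2.898×10⁻³/4.218×10⁻⁶ = 687.055 K.
Area A = 27.8 cm² = 2.78×10⁻³ m².
Then P = εσAT⁴ = 0.141×5.670×10⁻⁸×2.78×10⁻³×(687.055)⁴ = 4.95 W.

P ≈ 4.95 W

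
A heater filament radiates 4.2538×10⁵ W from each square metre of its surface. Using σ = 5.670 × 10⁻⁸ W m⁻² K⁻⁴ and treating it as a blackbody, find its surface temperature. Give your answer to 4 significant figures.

T ≈ 1655 K

I = σT⁴, so T = (I/σ)^(1/4) = (4.2538×10⁵/(5.670×10⁻⁸))^(1/4) = 1655 K.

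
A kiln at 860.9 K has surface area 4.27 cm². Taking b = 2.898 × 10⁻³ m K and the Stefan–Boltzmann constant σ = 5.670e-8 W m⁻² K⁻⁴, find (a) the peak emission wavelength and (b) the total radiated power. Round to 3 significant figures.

λ_max ≈ 3.37 μm; P ≈ 13.3 W

(a) λ_max = b/T = 2.898×10⁻³/860.9 = 3.366×10⁻⁶ m = 3.37 μm.
Area A = 4.27 cm² = 4.27×10⁻⁴ m².
(b) P = σAT⁴ = 5.670×10⁻⁸×4.27×10⁻⁴×(860.9)⁴ = 13.3 W.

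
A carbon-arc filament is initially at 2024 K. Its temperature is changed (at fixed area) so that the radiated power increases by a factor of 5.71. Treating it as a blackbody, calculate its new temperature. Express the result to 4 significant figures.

T₂ ≈ 3129 K

P ∝ T⁴, so T₂/T₁ = (P₂/P₁)^(1/4) = (5.71)^(1/4) = 1.54582.
T₂ = 2024 × 1.54582 = 3129 K.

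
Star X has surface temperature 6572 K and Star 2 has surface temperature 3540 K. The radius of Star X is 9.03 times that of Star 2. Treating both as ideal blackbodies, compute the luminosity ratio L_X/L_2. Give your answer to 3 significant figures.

L_X/L_2 ≈ 969

L ∝ R²T⁴, so L_X/L_2 = (R_X/R_2)²(T_X/T_2)⁴ = (9.03)² × (6572/3540)⁴ = 81.5409 × 11.8789 = 969.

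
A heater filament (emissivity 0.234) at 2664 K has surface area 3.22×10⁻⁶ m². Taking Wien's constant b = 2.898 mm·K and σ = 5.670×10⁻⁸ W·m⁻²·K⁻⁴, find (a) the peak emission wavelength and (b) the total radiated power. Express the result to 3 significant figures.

(a) λ_max = b/T = 2.898×10⁻³/2664 = 1.088×10⁻⁶ m = 1.09 μm.
Area A = 3.22×10⁻⁶ m².
(b) P = εσAT⁴ = 0.234×5.670×10⁻⁸×3.22×10⁻⁶×(2664)⁴ = 2.15 W.

λ_max ≈ 1.09 μm; P ≈ 2.15 W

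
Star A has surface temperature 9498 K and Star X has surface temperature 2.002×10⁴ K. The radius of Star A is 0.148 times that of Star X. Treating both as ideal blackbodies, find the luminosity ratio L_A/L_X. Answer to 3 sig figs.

L_A/L_X ≈ 1.11×10⁻³

L ∝ R²T⁴, so L_A/L_X = (R_A/R_X)²(T_A/T_X)⁴ = (0.148)² × (9498/2.002×10⁴)⁴ = 0.021904 × 0.0506608 = 1.11×10⁻³.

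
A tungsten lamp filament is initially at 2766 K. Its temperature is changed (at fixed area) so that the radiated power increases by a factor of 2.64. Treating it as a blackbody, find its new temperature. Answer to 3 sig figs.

P ∝ T⁴, so T₂/T₁ = (P₂/P₁)^(1/4) = (2.64)^(1/4) = 1.27468.
T₂ = 2766 × 1.27468 = 3.53×10³ K.

T₂ ≈ 3.53×10³ K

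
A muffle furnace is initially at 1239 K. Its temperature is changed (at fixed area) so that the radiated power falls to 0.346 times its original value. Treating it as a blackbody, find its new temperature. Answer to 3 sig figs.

T₂ ≈ 950 K

P ∝ T⁴, so T₂/T₁ = (P₂/P₁)^(1/4) = (0.346)^(1/4) = 0.766953.
T₂ = 1239 × 0.766953 = 950 K.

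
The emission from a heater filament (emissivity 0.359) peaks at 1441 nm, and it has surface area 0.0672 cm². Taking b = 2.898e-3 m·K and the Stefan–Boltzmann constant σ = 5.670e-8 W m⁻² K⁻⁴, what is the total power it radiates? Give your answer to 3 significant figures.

P ≈ 2.24 W

Wien's law: T = b/λ_max = 2.898×10⁻³/1.441×10⁻⁶ = 2011.10 K.
Area A = 0.0672 cm² = 6.72×10⁻⁶ m².
Then P = εσAT⁴ = 0.359×5.670×10⁻⁸×6.72×10⁻⁶×(2011.10)⁴ = 2.24 W.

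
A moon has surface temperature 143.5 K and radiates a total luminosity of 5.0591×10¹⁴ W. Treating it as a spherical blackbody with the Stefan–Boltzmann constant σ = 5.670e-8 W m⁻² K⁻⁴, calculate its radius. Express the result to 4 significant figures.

L = 4πR²σT⁴ ⇒ R = √(L/(4πσT⁴)).
σT⁴ = 24.0431 W/m², so R = √(5.0591×10¹⁴/(4π×24.0431)) = 1.294×10⁶ m.

R ≈ 1.294×10⁶ m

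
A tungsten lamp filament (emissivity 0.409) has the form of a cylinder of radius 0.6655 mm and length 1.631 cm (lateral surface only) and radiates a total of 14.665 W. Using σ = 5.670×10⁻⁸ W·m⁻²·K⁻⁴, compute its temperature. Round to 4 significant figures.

Lateral area A = 2πrL = 2π×6.655×10⁻⁴×0.01631 = 6.81996×10⁻⁵ m².
P = εσAT⁴ ⇒ T = (P/(εσA))^(1/4) = (14.665/(0.409×5.670×10⁻⁸×6.81996×10⁻⁵))^(1/4) = 1745 K.

T ≈ 1745 K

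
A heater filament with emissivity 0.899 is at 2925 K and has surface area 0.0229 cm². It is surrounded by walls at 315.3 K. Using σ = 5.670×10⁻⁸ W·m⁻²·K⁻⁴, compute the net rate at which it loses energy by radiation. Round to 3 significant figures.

Net loss ≈ 8.54 W

Area A = 0.0229 cm² = 2.29×10⁻⁶ m².
Net radiated power P_net = εσA(T⁴ − T₀⁴) = 0.899×5.670×10⁻⁸×2.29×10⁻⁶×(2925⁴ − 315.3⁴).
T⁴ − T₀⁴ = 7.31987×10¹³ − 9.88316×10⁹ = 7.31888×10¹³ K⁴, so P_net = 8.54 W.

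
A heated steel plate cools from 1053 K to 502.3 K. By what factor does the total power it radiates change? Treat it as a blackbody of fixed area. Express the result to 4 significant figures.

P ∝ T⁴, so P₂/P₁ = (T₂/T₁)⁴ = (502.3/1053)⁴ = (0.477018)⁴ = 0.05178.

P₂/P₁ ≈ 0.05178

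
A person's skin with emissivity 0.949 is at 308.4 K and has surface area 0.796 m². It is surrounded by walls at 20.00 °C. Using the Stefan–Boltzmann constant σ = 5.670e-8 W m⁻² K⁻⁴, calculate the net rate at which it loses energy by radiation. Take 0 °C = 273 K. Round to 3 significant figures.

Surroundings: T = 20.00 °C + 273 = 293.00 K.
Area A = 0.796 m².
Net radiated power P_net = εσA(T⁴ − T₀⁴) = 0.949×5.670×10⁻⁸×0.796×(308.4⁴ − 293.00⁴).
T⁴ − T₀⁴ = 9.04602×10⁹ − 7.37005×10⁹ = 1.67597×10⁹ K⁴, so P_net = 71.8 W.

Net loss ≈ 71.8 W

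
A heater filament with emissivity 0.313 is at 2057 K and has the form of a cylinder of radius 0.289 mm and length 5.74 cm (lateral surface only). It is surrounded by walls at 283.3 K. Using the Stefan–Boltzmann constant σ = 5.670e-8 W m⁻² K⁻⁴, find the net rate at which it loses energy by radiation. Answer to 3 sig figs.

Lateral area A = 2πrL = 2π×2.89×10⁻⁴×0.0574 = 1.04229×10⁻⁴ m².
Net radiated power P_net = εσA(T⁴ − T₀⁴) = 0.313×5.670×10⁻⁸×1.04229×10⁻⁴×(2057⁴ − 283.3⁴).
T⁴ − T₀⁴ = 1.79035×10¹³ − 6.44149×10⁹ = 1.78971×10¹³ K⁴, so P_net = 33.1 W.

Net loss ≈ 33.1 W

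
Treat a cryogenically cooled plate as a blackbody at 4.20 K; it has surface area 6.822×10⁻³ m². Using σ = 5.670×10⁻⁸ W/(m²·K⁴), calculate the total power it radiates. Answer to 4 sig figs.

Area A = 6.822×10⁻³ m².
P = σAT⁴ = 5.670×10⁻⁸ × 6.822×10⁻³ × (4.20)⁴ = 1.204×10⁻⁷ W.

P ≈ 1.204×10⁻⁷ W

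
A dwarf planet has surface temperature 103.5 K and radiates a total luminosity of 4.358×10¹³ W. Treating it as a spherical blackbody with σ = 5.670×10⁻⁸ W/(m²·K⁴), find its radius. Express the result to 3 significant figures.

R ≈ 7.30×10⁵ m

L = 4πR²σT⁴ ⇒ R = √(L/(4πσT⁴)).
σT⁴ = 6.50646 W/m², so R = √(4.358×10¹³/(4π×6.50646)) = 7.30×10⁵ m.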